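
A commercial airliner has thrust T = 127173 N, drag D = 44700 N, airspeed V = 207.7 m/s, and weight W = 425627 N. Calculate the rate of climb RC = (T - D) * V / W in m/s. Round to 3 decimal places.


Step 1: Excess thrust = T - D = 127173 - 44700 = 82473 N
Step 2: Excess power = 82473 * 207.7 = 17129642.1 W
Step 3: RC = 17129642.1 / 425627 = 40.246 m/s

40.246


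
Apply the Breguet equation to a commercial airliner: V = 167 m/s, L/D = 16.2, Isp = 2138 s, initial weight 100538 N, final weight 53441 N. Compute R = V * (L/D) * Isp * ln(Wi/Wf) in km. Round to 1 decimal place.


Step 1: Coefficient = V * (L/D) * Isp = 167 * 16.2 * 2138 = 5784145.2 m
Step 2: Wi/Wf = 100538 / 53441 = 1.88129
Step 3: ln(1.88129) = 0.631958
Step 4: R = 5784145.2 * 0.631958 = 3655334.1 m = 3655.3 km

3655.3


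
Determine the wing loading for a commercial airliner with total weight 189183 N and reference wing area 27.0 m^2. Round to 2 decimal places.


Step 1: Wing loading = W / S = 189183 / 27.0
Step 2: Wing loading = 7006.78 N/m^2

7006.78


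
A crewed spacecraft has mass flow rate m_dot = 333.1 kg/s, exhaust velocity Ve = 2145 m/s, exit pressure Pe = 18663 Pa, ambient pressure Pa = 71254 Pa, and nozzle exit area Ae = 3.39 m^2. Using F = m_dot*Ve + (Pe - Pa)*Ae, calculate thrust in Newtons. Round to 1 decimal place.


Step 1: Momentum thrust = m_dot * Ve = 333.1 * 2145 = 714499.5 N
Step 2: Pressure thrust = (Pe - Pa) * Ae = (18663 - 71254) * 3.39 = -178283.49 N
Step 3: Total thrust F = 714499.5 + -178283.49 = 536216.0 N

536216.0


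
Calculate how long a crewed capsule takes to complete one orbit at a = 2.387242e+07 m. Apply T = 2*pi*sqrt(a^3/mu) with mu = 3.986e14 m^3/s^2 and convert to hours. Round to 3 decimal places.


Step 1: a^3 / mu = 1.360471e+22 / 3.986e14 = 3.413124e+07
Step 2: sqrt(3.413124e+07) = 5842.1947 s
Step 3: T = 2*pi * 5842.1947 = 36707.59 s
Step 4: T in hours = 36707.59 / 3600 = 10.197 hours

10.197


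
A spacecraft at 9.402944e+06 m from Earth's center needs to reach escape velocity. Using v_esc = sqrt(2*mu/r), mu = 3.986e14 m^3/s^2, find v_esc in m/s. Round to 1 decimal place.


Step 1: 2*mu/r = 2 * 3.986e14 / 9.402944e+06 = 84781957.6507
Step 2: v_esc = sqrt(84781957.6507) = 9207.7 m/s

9207.7


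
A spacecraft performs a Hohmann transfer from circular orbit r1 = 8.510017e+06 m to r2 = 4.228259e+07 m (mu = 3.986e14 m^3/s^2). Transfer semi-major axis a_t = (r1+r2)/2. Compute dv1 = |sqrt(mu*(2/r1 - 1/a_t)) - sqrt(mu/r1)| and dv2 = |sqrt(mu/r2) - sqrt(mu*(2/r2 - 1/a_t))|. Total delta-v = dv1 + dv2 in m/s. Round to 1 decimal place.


Step 1: Transfer semi-major axis a_t = (8.510017e+06 + 4.228259e+07) / 2 = 2.539630e+07 m
Step 2: v1 (circular at r1) = sqrt(mu/r1) = 6843.9 m/s
Step 3: v_t1 = sqrt(mu*(2/r1 - 1/a_t)) = 8830.78 m/s
Step 4: dv1 = |8830.78 - 6843.9| = 1986.88 m/s
Step 5: v2 (circular at r2) = 3070.35 m/s, v_t2 = 1777.33 m/s
Step 6: dv2 = |3070.35 - 1777.33| = 1293.02 m/s
Step 7: Total delta-v = 1986.88 + 1293.02 = 3279.9 m/s

3279.9


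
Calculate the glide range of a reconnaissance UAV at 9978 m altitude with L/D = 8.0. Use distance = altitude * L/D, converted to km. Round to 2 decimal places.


Step 1: Glide distance = altitude * L/D = 9978 * 8.0 = 79824.0 m
Step 2: Convert to km: 79824.0 / 1000 = 79.82 km

79.82


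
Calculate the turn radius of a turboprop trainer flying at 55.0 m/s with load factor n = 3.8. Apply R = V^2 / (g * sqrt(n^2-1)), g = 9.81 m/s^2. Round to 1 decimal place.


Step 1: V^2 = 55.0^2 = 3025.0
Step 2: n^2 - 1 = 3.8^2 - 1 = 13.44
Step 3: sqrt(13.44) = 3.666061
Step 4: R = 3025.0 / (9.81 * 3.666061) = 84.1 m

84.1


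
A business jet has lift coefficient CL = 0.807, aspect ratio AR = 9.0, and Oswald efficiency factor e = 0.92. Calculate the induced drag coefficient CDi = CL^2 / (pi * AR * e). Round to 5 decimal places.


Step 1: CL^2 = 0.807^2 = 0.651249
Step 2: pi * AR * e = 3.14159 * 9.0 * 0.92 = 26.012387
Step 3: CDi = 0.651249 / 26.012387 = 0.02504

0.02504


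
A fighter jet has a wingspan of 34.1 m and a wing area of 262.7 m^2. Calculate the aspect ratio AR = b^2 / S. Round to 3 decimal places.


Step 1: b^2 = 34.1^2 = 1162.81
Step 2: AR = 1162.81 / 262.7 = 4.426

4.426


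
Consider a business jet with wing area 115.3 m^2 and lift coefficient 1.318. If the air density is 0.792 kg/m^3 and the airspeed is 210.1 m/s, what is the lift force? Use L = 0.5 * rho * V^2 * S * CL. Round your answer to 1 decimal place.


Step 1: Calculate dynamic pressure q = 0.5 * 0.792 * 210.1^2 = 0.5 * 0.792 * 44142.01 = 17480.236 Pa
Step 2: Multiply by wing area and lift coefficient: L = 17480.236 * 115.3 * 1.318
Step 3: L = 2015471.2062 * 1.318 = 2656391.0 N

2656391.0


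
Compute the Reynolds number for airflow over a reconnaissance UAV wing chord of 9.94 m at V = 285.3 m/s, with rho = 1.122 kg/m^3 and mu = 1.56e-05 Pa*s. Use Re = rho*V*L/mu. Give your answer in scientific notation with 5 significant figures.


Step 1: Numerator = rho * V * L = 1.122 * 285.3 * 9.94 = 3181.859604
Step 2: Re = 3181.859604 / 1.56e-05
Step 3: Re = 2.0397e+08

2.0397e+08


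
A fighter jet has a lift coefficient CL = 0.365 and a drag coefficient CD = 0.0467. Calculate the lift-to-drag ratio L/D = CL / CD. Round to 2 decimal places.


Step 1: L/D = CL / CD = 0.365 / 0.0467
Step 2: L/D = 7.82

7.82


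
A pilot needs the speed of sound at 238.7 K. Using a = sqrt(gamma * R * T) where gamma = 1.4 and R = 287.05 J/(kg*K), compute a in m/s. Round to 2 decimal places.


Step 1: gamma * R * T = 1.4 * 287.05 * 238.7 = 95926.369
Step 2: a = sqrt(95926.369) = 309.72 m/s

309.72


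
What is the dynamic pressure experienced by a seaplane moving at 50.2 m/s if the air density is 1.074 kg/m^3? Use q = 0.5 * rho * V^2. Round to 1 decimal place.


Step 1: V^2 = 50.2^2 = 2520.04
Step 2: q = 0.5 * 1.074 * 2520.04
Step 3: q = 1353.3 Pa

1353.3


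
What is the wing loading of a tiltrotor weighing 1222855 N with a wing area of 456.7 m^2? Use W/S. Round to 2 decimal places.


Step 1: Wing loading = W / S = 1222855 / 456.7
Step 2: Wing loading = 2677.59 N/m^2

2677.59


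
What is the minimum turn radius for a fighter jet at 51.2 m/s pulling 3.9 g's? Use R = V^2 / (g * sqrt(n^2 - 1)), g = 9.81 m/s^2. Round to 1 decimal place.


Step 1: V^2 = 51.2^2 = 2621.44
Step 2: n^2 - 1 = 3.9^2 - 1 = 14.21
Step 3: sqrt(14.21) = 3.769615
Step 4: R = 2621.44 / (9.81 * 3.769615) = 70.9 m

70.9


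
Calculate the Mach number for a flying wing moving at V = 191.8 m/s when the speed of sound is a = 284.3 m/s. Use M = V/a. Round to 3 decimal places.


Step 1: M = V / a = 191.8 / 284.3
Step 2: M = 0.675

0.675


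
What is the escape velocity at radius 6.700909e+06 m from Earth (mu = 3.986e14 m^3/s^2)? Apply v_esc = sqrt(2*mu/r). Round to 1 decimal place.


Step 1: 2*mu/r = 2 * 3.986e14 / 6.700909e+06 = 118968933.9163
Step 2: v_esc = sqrt(118968933.9163) = 10907.3 m/s

10907.3


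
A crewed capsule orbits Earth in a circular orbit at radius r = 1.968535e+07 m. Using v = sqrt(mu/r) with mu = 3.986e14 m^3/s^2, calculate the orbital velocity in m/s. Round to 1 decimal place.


Step 1: mu / r = 3.986e14 / 1.968535e+07 = 20248560.4777
Step 2: v = sqrt(20248560.4777) = 4499.8 m/s

4499.8


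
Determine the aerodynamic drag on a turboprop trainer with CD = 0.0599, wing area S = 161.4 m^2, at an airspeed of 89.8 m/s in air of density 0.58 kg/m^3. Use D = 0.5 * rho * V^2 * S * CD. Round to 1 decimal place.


Step 1: Dynamic pressure q = 0.5 * 0.58 * 89.8^2 = 2338.5716 Pa
Step 2: Drag D = q * S * CD = 2338.5716 * 161.4 * 0.0599
Step 3: D = 22609.0 N

22609.0


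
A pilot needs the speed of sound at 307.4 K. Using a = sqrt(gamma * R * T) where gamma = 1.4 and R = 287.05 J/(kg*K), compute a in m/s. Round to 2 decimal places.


Step 1: gamma * R * T = 1.4 * 287.05 * 307.4 = 123534.838
Step 2: a = sqrt(123534.838) = 351.48 m/s

351.48


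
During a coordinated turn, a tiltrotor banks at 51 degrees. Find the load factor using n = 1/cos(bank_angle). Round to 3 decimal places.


Step 1: Convert 51 degrees to radians = 0.890118
Step 2: cos(51 deg) = 0.62932
Step 3: n = 1 / 0.62932 = 1.589

1.589


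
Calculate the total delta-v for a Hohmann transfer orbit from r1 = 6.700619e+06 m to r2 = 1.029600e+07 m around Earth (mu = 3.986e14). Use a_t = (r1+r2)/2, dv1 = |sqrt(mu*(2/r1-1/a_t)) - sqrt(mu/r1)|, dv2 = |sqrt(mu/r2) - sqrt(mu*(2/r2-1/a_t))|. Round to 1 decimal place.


Step 1: Transfer semi-major axis a_t = (6.700619e+06 + 1.029600e+07) / 2 = 8.498310e+06 m
Step 2: v1 (circular at r1) = sqrt(mu/r1) = 7712.78 m/s
Step 3: v_t1 = sqrt(mu*(2/r1 - 1/a_t)) = 8489.44 m/s
Step 4: dv1 = |8489.44 - 7712.78| = 776.66 m/s
Step 5: v2 (circular at r2) = 6222.06 m/s, v_t2 = 5524.91 m/s
Step 6: dv2 = |6222.06 - 5524.91| = 697.15 m/s
Step 7: Total delta-v = 776.66 + 697.15 = 1473.8 m/s

1473.8


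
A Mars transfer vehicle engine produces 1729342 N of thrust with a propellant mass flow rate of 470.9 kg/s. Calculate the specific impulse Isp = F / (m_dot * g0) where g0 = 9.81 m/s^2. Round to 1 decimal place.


Step 1: m_dot * g0 = 470.9 * 9.81 = 4619.53
Step 2: Isp = 1729342 / 4619.53 = 374.4 s

374.4


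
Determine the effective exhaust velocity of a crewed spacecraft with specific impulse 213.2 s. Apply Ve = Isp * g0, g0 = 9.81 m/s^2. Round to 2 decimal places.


Step 1: Ve = Isp * g0 = 213.2 * 9.81
Step 2: Ve = 2091.49 m/s

2091.49


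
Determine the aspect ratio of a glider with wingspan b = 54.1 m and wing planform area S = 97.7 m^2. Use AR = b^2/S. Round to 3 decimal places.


Step 1: b^2 = 54.1^2 = 2926.81
Step 2: AR = 2926.81 / 97.7 = 29.957

29.957


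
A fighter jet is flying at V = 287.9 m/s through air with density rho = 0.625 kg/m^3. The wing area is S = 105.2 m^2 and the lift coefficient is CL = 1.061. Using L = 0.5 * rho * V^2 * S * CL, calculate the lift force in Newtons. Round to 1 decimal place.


Step 1: Calculate dynamic pressure q = 0.5 * 0.625 * 287.9^2 = 0.5 * 0.625 * 82886.41 = 25902.0031 Pa
Step 2: Multiply by wing area and lift coefficient: L = 25902.0031 * 105.2 * 1.061
Step 3: L = 2724890.7287 * 1.061 = 2891109.1 N

2891109.1


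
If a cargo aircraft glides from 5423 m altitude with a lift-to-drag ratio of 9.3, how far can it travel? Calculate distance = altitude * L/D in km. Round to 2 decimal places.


Step 1: Glide distance = altitude * L/D = 5423 * 9.3 = 50433.9 m
Step 2: Convert to km: 50433.9 / 1000 = 50.43 km

50.43


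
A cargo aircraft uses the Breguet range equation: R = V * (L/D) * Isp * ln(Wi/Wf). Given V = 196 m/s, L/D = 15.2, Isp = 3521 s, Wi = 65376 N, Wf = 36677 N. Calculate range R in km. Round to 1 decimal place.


Step 1: Coefficient = V * (L/D) * Isp = 196 * 15.2 * 3521 = 10489763.2 m
Step 2: Wi/Wf = 65376 / 36677 = 1.782479
Step 3: ln(1.782479) = 0.578005
Step 4: R = 10489763.2 * 0.578005 = 6063139.4 m = 6063.1 km

6063.1


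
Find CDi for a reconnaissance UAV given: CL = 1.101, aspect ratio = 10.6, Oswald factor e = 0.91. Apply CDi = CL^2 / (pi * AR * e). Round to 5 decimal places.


Step 1: CL^2 = 1.101^2 = 1.212201
Step 2: pi * AR * e = 3.14159 * 10.6 * 0.91 = 30.303803
Step 3: CDi = 1.212201 / 30.303803 = 0.04000

0.04000


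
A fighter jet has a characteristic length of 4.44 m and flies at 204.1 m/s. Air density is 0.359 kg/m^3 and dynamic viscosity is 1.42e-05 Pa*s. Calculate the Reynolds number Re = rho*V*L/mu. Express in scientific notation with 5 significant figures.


Step 1: Numerator = rho * V * L = 0.359 * 204.1 * 4.44 = 325.327236
Step 2: Re = 325.327236 / 1.42e-05
Step 3: Re = 2.2910e+07

2.2910e+07


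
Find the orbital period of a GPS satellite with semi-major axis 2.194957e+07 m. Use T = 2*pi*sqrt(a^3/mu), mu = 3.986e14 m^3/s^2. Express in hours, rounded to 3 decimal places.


Step 1: a^3 / mu = 1.057494e+22 / 3.986e14 = 2.653021e+07
Step 2: sqrt(2.653021e+07) = 5150.7489 s
Step 3: T = 2*pi * 5150.7489 = 32363.11 s
Step 4: T in hours = 32363.11 / 3600 = 8.990 hours

8.990


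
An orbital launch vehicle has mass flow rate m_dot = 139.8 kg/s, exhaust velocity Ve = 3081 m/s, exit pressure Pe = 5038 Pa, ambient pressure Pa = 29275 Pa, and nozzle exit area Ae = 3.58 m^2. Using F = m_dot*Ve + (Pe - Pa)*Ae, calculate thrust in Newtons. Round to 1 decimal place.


Step 1: Momentum thrust = m_dot * Ve = 139.8 * 3081 = 430723.8 N
Step 2: Pressure thrust = (Pe - Pa) * Ae = (5038 - 29275) * 3.58 = -86768.46 N
Step 3: Total thrust F = 430723.8 + -86768.46 = 343955.3 N

343955.3


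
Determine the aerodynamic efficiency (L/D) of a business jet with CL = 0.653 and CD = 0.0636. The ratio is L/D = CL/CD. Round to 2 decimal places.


Step 1: L/D = CL / CD = 0.653 / 0.0636
Step 2: L/D = 10.27

10.27


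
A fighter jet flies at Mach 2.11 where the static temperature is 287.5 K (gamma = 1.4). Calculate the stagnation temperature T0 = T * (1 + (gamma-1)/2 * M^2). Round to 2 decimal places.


Step 1: (gamma-1)/2 = 0.2
Step 2: M^2 = 4.4521
Step 3: 1 + 0.2 * 4.4521 = 1.89042
Step 4: T0 = 287.5 * 1.89042 = 543.50 K

543.50


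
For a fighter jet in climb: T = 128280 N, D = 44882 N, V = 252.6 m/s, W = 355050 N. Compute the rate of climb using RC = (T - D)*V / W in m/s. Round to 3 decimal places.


Step 1: Excess thrust = T - D = 128280 - 44882 = 83398 N
Step 2: Excess power = 83398 * 252.6 = 21066334.8 W
Step 3: RC = 21066334.8 / 355050 = 59.333 m/s

59.333


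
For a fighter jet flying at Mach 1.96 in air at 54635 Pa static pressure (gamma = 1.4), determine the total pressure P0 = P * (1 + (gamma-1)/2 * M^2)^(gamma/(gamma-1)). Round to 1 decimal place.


Step 1: (gamma-1)/2 * M^2 = 0.2 * 3.8416 = 0.76832
Step 2: 1 + 0.76832 = 1.76832
Step 3: Exponent gamma/(gamma-1) = 3.5
Step 4: P0 = 54635 * 1.76832^3.5 = 401729.7 Pa

401729.7


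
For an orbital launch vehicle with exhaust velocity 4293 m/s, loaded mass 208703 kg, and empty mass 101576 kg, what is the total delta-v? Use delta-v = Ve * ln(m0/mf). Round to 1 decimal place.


Step 1: Mass ratio m0/mf = 208703 / 101576 = 2.054649
Step 2: ln(2.054649) = 0.720105
Step 3: delta-v = 4293 * 0.720105 = 3091.4 m/s

3091.4


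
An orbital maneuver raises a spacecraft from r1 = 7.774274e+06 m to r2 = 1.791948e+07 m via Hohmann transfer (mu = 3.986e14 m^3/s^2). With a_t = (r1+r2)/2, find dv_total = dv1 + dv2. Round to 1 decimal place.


Step 1: Transfer semi-major axis a_t = (7.774274e+06 + 1.791948e+07) / 2 = 1.284688e+07 m
Step 2: v1 (circular at r1) = sqrt(mu/r1) = 7160.42 m/s
Step 3: v_t1 = sqrt(mu*(2/r1 - 1/a_t)) = 8456.73 m/s
Step 4: dv1 = |8456.73 - 7160.42| = 1296.31 m/s
Step 5: v2 (circular at r2) = 4716.35 m/s, v_t2 = 3668.91 m/s
Step 6: dv2 = |4716.35 - 3668.91| = 1047.44 m/s
Step 7: Total delta-v = 1296.31 + 1047.44 = 2343.7 m/s

2343.7


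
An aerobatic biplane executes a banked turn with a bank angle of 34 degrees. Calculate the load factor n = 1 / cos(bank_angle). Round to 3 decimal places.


Step 1: Convert 34 degrees to radians = 0.593412
Step 2: cos(34 deg) = 0.829038
Step 3: n = 1 / 0.829038 = 1.206

1.206


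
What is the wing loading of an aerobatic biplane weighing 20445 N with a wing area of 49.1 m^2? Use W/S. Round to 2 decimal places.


Step 1: Wing loading = W / S = 20445 / 49.1
Step 2: Wing loading = 416.40 N/m^2

416.40


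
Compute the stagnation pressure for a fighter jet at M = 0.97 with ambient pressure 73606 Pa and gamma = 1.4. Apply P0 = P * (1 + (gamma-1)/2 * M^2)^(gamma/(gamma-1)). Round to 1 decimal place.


Step 1: (gamma-1)/2 * M^2 = 0.2 * 0.9409 = 0.18818
Step 2: 1 + 0.18818 = 1.18818
Step 3: Exponent gamma/(gamma-1) = 3.5
Step 4: P0 = 73606 * 1.18818^3.5 = 134586.4 Pa

134586.4


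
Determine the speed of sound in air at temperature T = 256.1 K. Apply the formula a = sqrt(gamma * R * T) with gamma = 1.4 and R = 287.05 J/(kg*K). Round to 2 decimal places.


Step 1: gamma * R * T = 1.4 * 287.05 * 256.1 = 102918.907
Step 2: a = sqrt(102918.907) = 320.81 m/s

320.81


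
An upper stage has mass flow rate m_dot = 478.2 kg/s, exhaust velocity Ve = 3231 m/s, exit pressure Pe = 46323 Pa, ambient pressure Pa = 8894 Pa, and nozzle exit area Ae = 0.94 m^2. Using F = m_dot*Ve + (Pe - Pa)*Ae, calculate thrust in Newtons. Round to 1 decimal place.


Step 1: Momentum thrust = m_dot * Ve = 478.2 * 3231 = 1545064.2 N
Step 2: Pressure thrust = (Pe - Pa) * Ae = (46323 - 8894) * 0.94 = 35183.26 N
Step 3: Total thrust F = 1545064.2 + 35183.26 = 1580247.5 N

1580247.5


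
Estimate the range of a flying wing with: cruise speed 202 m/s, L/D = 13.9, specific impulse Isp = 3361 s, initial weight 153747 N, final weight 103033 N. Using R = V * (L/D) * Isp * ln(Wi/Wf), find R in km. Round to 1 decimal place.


Step 1: Coefficient = V * (L/D) * Isp = 202 * 13.9 * 3361 = 9437015.8 m
Step 2: Wi/Wf = 153747 / 103033 = 1.492211
Step 3: ln(1.492211) = 0.400259
Step 4: R = 9437015.8 * 0.400259 = 3777251.2 m = 3777.3 km

3777.3


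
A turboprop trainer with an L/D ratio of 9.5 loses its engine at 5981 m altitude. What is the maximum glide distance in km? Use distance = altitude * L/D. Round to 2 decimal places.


Step 1: Glide distance = altitude * L/D = 5981 * 9.5 = 56819.5 m
Step 2: Convert to km: 56819.5 / 1000 = 56.82 km

56.82


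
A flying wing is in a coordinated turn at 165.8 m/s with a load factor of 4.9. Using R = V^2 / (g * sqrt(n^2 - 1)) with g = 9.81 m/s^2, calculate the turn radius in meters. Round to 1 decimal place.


Step 1: V^2 = 165.8^2 = 27489.64
Step 2: n^2 - 1 = 4.9^2 - 1 = 23.01
Step 3: sqrt(23.01) = 4.796874
Step 4: R = 27489.64 / (9.81 * 4.796874) = 584.2 m

584.2


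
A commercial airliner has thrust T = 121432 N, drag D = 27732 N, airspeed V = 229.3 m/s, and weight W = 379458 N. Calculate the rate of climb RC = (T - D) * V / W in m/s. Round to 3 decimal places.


Step 1: Excess thrust = T - D = 121432 - 27732 = 93700 N
Step 2: Excess power = 93700 * 229.3 = 21485410.0 W
Step 3: RC = 21485410.0 / 379458 = 56.621 m/s

56.621


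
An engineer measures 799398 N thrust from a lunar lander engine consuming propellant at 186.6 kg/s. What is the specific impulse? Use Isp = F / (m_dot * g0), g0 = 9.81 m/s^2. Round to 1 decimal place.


Step 1: m_dot * g0 = 186.6 * 9.81 = 1830.55
Step 2: Isp = 799398 / 1830.55 = 436.7 s

436.7


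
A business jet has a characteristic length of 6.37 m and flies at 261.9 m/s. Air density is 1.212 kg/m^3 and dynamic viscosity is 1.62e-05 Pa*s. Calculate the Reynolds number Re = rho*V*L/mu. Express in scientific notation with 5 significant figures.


Step 1: Numerator = rho * V * L = 1.212 * 261.9 * 6.37 = 2021.983236
Step 2: Re = 2021.983236 / 1.62e-05
Step 3: Re = 1.2481e+08

1.2481e+08


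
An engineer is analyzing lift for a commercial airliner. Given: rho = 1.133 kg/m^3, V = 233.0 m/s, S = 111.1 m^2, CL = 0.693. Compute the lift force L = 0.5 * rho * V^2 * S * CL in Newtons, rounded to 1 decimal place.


Step 1: Calculate dynamic pressure q = 0.5 * 1.133 * 233.0^2 = 0.5 * 1.133 * 54289.0 = 30754.7185 Pa
Step 2: Multiply by wing area and lift coefficient: L = 30754.7185 * 111.1 * 0.693
Step 3: L = 3416849.2253 * 0.693 = 2367876.5 N

2367876.5


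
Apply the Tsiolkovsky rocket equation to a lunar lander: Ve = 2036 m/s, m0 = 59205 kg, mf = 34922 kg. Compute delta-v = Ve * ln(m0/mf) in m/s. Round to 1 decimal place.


Step 1: Mass ratio m0/mf = 59205 / 34922 = 1.69535
Step 2: ln(1.69535) = 0.527889
Step 3: delta-v = 2036 * 0.527889 = 1074.8 m/s

1074.8


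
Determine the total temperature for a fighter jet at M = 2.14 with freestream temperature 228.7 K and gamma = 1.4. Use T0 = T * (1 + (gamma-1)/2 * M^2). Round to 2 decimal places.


Step 1: (gamma-1)/2 = 0.2
Step 2: M^2 = 4.5796
Step 3: 1 + 0.2 * 4.5796 = 1.91592
Step 4: T0 = 228.7 * 1.91592 = 438.17 K

438.17


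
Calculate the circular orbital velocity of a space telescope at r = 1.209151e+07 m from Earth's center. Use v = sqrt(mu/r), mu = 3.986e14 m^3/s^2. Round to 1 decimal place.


Step 1: mu / r = 3.986e14 / 1.209151e+07 = 32965278.9437
Step 2: v = sqrt(32965278.9437) = 5741.5 m/s

5741.5


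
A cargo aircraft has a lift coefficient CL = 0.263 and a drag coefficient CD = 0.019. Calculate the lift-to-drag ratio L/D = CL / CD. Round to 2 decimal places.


Step 1: L/D = CL / CD = 0.263 / 0.019
Step 2: L/D = 13.84

13.84


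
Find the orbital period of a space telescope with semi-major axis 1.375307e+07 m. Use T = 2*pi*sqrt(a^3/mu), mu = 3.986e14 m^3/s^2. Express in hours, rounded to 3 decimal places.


Step 1: a^3 / mu = 2.601351e+21 / 3.986e14 = 6.526219e+06
Step 2: sqrt(6.526219e+06) = 2554.6466 s
Step 3: T = 2*pi * 2554.6466 = 16051.32 s
Step 4: T in hours = 16051.32 / 3600 = 4.459 hours

4.459


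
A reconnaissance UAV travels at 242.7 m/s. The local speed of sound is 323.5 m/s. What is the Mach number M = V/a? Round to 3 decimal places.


Step 1: M = V / a = 242.7 / 323.5
Step 2: M = 0.750

0.750


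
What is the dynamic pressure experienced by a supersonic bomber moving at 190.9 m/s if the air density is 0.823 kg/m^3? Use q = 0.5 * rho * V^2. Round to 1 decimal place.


Step 1: V^2 = 190.9^2 = 36442.81
Step 2: q = 0.5 * 0.823 * 36442.81
Step 3: q = 14996.2 Pa

14996.2


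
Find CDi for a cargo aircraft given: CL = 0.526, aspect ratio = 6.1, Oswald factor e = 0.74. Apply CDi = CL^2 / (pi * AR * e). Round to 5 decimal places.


Step 1: CL^2 = 0.526^2 = 0.276676
Step 2: pi * AR * e = 3.14159 * 6.1 * 0.74 = 14.181149
Step 3: CDi = 0.276676 / 14.181149 = 0.01951

0.01951


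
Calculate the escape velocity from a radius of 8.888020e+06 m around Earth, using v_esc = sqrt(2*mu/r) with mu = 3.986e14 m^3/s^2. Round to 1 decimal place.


Step 1: 2*mu/r = 2 * 3.986e14 / 8.888020e+06 = 89693767.5658
Step 2: v_esc = sqrt(89693767.5658) = 9470.7 m/s

9470.7


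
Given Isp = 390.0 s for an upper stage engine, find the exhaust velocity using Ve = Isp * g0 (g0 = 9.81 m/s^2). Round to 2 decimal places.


Step 1: Ve = Isp * g0 = 390.0 * 9.81
Step 2: Ve = 3825.90 m/s

3825.90


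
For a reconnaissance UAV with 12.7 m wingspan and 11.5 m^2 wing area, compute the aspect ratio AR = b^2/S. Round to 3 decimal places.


Step 1: b^2 = 12.7^2 = 161.29
Step 2: AR = 161.29 / 11.5 = 14.025

14.025


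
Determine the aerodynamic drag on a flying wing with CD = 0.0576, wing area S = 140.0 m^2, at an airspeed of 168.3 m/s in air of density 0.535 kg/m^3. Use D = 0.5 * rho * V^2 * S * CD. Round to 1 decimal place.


Step 1: Dynamic pressure q = 0.5 * 0.535 * 168.3^2 = 7576.9081 Pa
Step 2: Drag D = q * S * CD = 7576.9081 * 140.0 * 0.0576
Step 3: D = 61100.2 N

61100.2


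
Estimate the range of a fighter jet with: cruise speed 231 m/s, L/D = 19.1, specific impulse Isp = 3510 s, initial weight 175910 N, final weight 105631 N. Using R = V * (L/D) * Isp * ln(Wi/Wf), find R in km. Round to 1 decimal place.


Step 1: Coefficient = V * (L/D) * Isp = 231 * 19.1 * 3510 = 15486471.0 m
Step 2: Wi/Wf = 175910 / 105631 = 1.665326
Step 3: ln(1.665326) = 0.510021
Step 4: R = 15486471.0 * 0.510021 = 7898419.4 m = 7898.4 km

7898.4


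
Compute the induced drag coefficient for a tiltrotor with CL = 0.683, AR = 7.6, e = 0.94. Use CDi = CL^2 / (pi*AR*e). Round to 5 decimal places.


Step 1: CL^2 = 0.683^2 = 0.466489
Step 2: pi * AR * e = 3.14159 * 7.6 * 0.94 = 22.443538
Step 3: CDi = 0.466489 / 22.443538 = 0.02079

0.02079


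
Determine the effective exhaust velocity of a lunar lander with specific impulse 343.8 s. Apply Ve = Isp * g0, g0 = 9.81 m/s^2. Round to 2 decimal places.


Step 1: Ve = Isp * g0 = 343.8 * 9.81
Step 2: Ve = 3372.68 m/s

3372.68


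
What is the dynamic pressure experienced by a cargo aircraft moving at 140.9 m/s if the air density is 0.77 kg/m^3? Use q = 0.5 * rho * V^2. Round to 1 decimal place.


Step 1: V^2 = 140.9^2 = 19852.81
Step 2: q = 0.5 * 0.77 * 19852.81
Step 3: q = 7643.3 Pa

7643.3


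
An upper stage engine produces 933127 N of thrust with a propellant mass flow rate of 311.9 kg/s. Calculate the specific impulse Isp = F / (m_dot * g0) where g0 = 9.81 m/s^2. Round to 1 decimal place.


Step 1: m_dot * g0 = 311.9 * 9.81 = 3059.74
Step 2: Isp = 933127 / 3059.74 = 305.0 s

305.0


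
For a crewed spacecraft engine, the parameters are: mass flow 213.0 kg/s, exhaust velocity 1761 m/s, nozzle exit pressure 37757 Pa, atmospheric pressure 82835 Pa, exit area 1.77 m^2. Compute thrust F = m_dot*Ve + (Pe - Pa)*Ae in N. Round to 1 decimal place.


Step 1: Momentum thrust = m_dot * Ve = 213.0 * 1761 = 375093.0 N
Step 2: Pressure thrust = (Pe - Pa) * Ae = (37757 - 82835) * 1.77 = -79788.06 N
Step 3: Total thrust F = 375093.0 + -79788.06 = 295304.9 N

295304.9


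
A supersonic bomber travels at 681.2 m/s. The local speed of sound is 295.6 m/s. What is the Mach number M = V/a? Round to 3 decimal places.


Step 1: M = V / a = 681.2 / 295.6
Step 2: M = 2.304

2.304


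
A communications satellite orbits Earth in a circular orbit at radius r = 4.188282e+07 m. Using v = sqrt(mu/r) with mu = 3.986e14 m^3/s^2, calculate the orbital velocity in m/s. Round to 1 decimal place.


Step 1: mu / r = 3.986e14 / 4.188282e+07 = 9517028.7006
Step 2: v = sqrt(9517028.7006) = 3085.0 m/s

3085.0


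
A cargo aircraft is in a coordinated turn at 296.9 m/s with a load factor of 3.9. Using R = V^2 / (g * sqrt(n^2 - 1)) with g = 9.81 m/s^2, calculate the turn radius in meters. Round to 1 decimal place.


Step 1: V^2 = 296.9^2 = 88149.61
Step 2: n^2 - 1 = 3.9^2 - 1 = 14.21
Step 3: sqrt(14.21) = 3.769615
Step 4: R = 88149.61 / (9.81 * 3.769615) = 2383.7 m

2383.7


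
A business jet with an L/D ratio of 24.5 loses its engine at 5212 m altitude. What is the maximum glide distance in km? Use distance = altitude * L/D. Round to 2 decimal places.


Step 1: Glide distance = altitude * L/D = 5212 * 24.5 = 127694.0 m
Step 2: Convert to km: 127694.0 / 1000 = 127.69 km

127.69


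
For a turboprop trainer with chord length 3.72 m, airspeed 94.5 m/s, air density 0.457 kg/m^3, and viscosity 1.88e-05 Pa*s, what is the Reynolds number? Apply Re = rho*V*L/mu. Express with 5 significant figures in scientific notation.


Step 1: Numerator = rho * V * L = 0.457 * 94.5 * 3.72 = 160.65378
Step 2: Re = 160.65378 / 1.88e-05
Step 3: Re = 8.5454e+06

8.5454e+06


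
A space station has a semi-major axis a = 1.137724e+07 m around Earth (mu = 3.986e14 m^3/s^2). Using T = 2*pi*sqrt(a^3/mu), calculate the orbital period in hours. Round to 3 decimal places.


Step 1: a^3 / mu = 1.472688e+21 / 3.986e14 = 3.694651e+06
Step 2: sqrt(3.694651e+06) = 1922.1476 s
Step 3: T = 2*pi * 1922.1476 = 12077.21 s
Step 4: T in hours = 12077.21 / 3600 = 3.355 hours

3.355


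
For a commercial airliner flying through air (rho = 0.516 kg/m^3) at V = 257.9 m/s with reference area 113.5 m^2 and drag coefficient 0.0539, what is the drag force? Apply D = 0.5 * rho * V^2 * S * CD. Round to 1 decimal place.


Step 1: Dynamic pressure q = 0.5 * 0.516 * 257.9^2 = 17160.2018 Pa
Step 2: Drag D = q * S * CD = 17160.2018 * 113.5 * 0.0539
Step 3: D = 104980.1 N

104980.1


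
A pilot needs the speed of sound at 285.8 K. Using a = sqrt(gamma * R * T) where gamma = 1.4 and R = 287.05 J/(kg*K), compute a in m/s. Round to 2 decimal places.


Step 1: gamma * R * T = 1.4 * 287.05 * 285.8 = 114854.446
Step 2: a = sqrt(114854.446) = 338.90 m/s

338.90


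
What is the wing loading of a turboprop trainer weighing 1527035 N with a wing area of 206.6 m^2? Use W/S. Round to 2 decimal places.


Step 1: Wing loading = W / S = 1527035 / 206.6
Step 2: Wing loading = 7391.26 N/m^2

7391.26


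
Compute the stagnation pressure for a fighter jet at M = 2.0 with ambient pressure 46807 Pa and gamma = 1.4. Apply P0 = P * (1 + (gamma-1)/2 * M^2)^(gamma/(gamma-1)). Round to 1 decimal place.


Step 1: (gamma-1)/2 * M^2 = 0.2 * 4.0 = 0.8
Step 2: 1 + 0.8 = 1.8
Step 3: Exponent gamma/(gamma-1) = 3.5
Step 4: P0 = 46807 * 1.8^3.5 = 366239.0 Pa

366239.0


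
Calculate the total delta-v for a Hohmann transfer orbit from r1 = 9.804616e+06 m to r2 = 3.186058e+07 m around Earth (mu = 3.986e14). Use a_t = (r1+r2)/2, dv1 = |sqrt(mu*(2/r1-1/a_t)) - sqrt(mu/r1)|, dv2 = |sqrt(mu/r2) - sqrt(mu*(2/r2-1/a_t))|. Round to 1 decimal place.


Step 1: Transfer semi-major axis a_t = (9.804616e+06 + 3.186058e+07) / 2 = 2.083260e+07 m
Step 2: v1 (circular at r1) = sqrt(mu/r1) = 6376.07 m/s
Step 3: v_t1 = sqrt(mu*(2/r1 - 1/a_t)) = 7885.12 m/s
Step 4: dv1 = |7885.12 - 6376.07| = 1509.05 m/s
Step 5: v2 (circular at r2) = 3537.05 m/s, v_t2 = 2426.53 m/s
Step 6: dv2 = |3537.05 - 2426.53| = 1110.53 m/s
Step 7: Total delta-v = 1509.05 + 1110.53 = 2619.6 m/s

2619.6


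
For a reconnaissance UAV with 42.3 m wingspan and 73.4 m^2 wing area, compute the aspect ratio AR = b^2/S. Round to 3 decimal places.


Step 1: b^2 = 42.3^2 = 1789.29
Step 2: AR = 1789.29 / 73.4 = 24.377

24.377


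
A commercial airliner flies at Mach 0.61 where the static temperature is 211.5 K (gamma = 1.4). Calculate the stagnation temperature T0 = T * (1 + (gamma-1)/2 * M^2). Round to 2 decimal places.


Step 1: (gamma-1)/2 = 0.2
Step 2: M^2 = 0.3721
Step 3: 1 + 0.2 * 0.3721 = 1.07442
Step 4: T0 = 211.5 * 1.07442 = 227.24 K

227.24


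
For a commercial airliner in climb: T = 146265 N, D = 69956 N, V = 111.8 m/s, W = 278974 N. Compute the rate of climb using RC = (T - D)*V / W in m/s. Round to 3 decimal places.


Step 1: Excess thrust = T - D = 146265 - 69956 = 76309 N
Step 2: Excess power = 76309 * 111.8 = 8531346.2 W
Step 3: RC = 8531346.2 / 278974 = 30.581 m/s

30.581


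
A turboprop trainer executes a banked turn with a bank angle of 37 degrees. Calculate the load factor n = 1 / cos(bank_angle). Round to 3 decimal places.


Step 1: Convert 37 degrees to radians = 0.645772
Step 2: cos(37 deg) = 0.798636
Step 3: n = 1 / 0.798636 = 1.252

1.252


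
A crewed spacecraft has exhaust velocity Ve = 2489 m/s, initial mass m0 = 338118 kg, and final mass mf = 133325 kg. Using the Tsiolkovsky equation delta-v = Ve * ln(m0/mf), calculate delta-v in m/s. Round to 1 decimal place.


Step 1: Mass ratio m0/mf = 338118 / 133325 = 2.536044
Step 2: ln(2.536044) = 0.930605
Step 3: delta-v = 2489 * 0.930605 = 2316.3 m/s

2316.3


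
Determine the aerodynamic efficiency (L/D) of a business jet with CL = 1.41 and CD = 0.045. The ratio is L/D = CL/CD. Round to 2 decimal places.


Step 1: L/D = CL / CD = 1.41 / 0.045
Step 2: L/D = 31.33

31.33


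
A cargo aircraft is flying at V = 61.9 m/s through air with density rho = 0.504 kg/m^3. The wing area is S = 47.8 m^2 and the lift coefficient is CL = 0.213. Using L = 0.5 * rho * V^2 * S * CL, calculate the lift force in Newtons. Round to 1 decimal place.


Step 1: Calculate dynamic pressure q = 0.5 * 0.504 * 61.9^2 = 0.5 * 0.504 * 3831.61 = 965.5657 Pa
Step 2: Multiply by wing area and lift coefficient: L = 965.5657 * 47.8 * 0.213
Step 3: L = 46154.0414 * 0.213 = 9830.8 N

9830.8


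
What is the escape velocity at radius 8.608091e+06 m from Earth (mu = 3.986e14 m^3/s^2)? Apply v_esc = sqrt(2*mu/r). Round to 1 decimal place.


Step 1: 2*mu/r = 2 * 3.986e14 / 8.608091e+06 = 92610545.1255
Step 2: v_esc = sqrt(92610545.1255) = 9623.4 m/s

9623.4


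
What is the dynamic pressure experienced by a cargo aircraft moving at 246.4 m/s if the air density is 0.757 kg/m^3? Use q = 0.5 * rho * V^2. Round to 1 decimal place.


Step 1: V^2 = 246.4^2 = 60712.96
Step 2: q = 0.5 * 0.757 * 60712.96
Step 3: q = 22979.9 Pa

22979.9


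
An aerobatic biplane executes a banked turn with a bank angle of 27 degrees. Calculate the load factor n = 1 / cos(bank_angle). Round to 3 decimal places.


Step 1: Convert 27 degrees to radians = 0.471239
Step 2: cos(27 deg) = 0.891007
Step 3: n = 1 / 0.891007 = 1.122

1.122


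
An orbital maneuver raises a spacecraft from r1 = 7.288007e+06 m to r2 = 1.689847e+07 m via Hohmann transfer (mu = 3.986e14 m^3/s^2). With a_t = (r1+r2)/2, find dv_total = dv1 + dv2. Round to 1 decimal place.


Step 1: Transfer semi-major axis a_t = (7.288007e+06 + 1.689847e+07) / 2 = 1.209324e+07 m
Step 2: v1 (circular at r1) = sqrt(mu/r1) = 7395.44 m/s
Step 3: v_t1 = sqrt(mu*(2/r1 - 1/a_t)) = 8742.12 m/s
Step 4: dv1 = |8742.12 - 7395.44| = 1346.67 m/s
Step 5: v2 (circular at r2) = 4856.74 m/s, v_t2 = 3770.32 m/s
Step 6: dv2 = |4856.74 - 3770.32| = 1086.42 m/s
Step 7: Total delta-v = 1346.67 + 1086.42 = 2433.1 m/s

2433.1


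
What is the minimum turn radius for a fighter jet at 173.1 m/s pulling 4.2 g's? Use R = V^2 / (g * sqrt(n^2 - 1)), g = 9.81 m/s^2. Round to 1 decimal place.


Step 1: V^2 = 173.1^2 = 29963.61
Step 2: n^2 - 1 = 4.2^2 - 1 = 16.64
Step 3: sqrt(16.64) = 4.079216
Step 4: R = 29963.61 / (9.81 * 4.079216) = 748.8 m

748.8


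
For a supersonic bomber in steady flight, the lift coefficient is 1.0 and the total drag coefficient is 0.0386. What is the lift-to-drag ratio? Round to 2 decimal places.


Step 1: L/D = CL / CD = 1.0 / 0.0386
Step 2: L/D = 25.91

25.91


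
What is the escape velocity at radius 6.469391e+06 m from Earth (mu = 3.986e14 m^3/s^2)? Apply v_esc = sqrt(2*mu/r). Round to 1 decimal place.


Step 1: 2*mu/r = 2 * 3.986e14 / 6.469391e+06 = 123226436.6151
Step 2: v_esc = sqrt(123226436.6151) = 11100.7 m/s

11100.7


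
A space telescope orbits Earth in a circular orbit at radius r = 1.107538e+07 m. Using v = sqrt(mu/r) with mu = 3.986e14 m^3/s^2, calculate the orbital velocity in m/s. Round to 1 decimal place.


Step 1: mu / r = 3.986e14 / 1.107538e+07 = 35989735.7924
Step 2: v = sqrt(35989735.7924) = 5999.1 m/s

5999.1


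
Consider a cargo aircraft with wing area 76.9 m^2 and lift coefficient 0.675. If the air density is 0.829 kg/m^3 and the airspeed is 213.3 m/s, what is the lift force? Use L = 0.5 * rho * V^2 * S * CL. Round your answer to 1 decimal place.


Step 1: Calculate dynamic pressure q = 0.5 * 0.829 * 213.3^2 = 0.5 * 0.829 * 45496.89 = 18858.4609 Pa
Step 2: Multiply by wing area and lift coefficient: L = 18858.4609 * 76.9 * 0.675
Step 3: L = 1450215.6436 * 0.675 = 978895.6 N

978895.6


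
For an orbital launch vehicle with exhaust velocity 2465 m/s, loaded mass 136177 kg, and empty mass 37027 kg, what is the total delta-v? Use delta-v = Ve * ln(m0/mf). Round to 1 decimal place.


Step 1: Mass ratio m0/mf = 136177 / 37027 = 3.677776
Step 2: ln(3.677776) = 1.302308
Step 3: delta-v = 2465 * 1.302308 = 3210.2 m/s

3210.2


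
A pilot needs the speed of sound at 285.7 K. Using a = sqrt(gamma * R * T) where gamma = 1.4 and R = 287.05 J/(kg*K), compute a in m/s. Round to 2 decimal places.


Step 1: gamma * R * T = 1.4 * 287.05 * 285.7 = 114814.259
Step 2: a = sqrt(114814.259) = 338.84 m/s

338.84


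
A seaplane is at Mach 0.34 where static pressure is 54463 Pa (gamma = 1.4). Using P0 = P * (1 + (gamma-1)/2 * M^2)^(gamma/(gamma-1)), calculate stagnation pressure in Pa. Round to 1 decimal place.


Step 1: (gamma-1)/2 * M^2 = 0.2 * 0.1156 = 0.02312
Step 2: 1 + 0.02312 = 1.02312
Step 3: Exponent gamma/(gamma-1) = 3.5
Step 4: P0 = 54463 * 1.02312^3.5 = 58999.0 Pa

58999.0


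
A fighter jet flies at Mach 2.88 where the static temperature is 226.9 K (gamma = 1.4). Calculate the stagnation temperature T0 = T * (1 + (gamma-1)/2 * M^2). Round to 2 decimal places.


Step 1: (gamma-1)/2 = 0.2
Step 2: M^2 = 8.2944
Step 3: 1 + 0.2 * 8.2944 = 2.65888
Step 4: T0 = 226.9 * 2.65888 = 603.30 K

603.30


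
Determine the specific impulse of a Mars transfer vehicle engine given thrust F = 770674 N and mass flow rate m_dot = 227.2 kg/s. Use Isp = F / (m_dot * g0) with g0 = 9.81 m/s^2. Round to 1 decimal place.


Step 1: m_dot * g0 = 227.2 * 9.81 = 2228.83
Step 2: Isp = 770674 / 2228.83 = 345.8 s

345.8


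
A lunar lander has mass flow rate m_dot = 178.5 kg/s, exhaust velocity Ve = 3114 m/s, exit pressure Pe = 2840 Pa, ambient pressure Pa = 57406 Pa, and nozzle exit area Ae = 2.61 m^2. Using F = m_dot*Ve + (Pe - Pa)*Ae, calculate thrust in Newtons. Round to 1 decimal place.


Step 1: Momentum thrust = m_dot * Ve = 178.5 * 3114 = 555849.0 N
Step 2: Pressure thrust = (Pe - Pa) * Ae = (2840 - 57406) * 2.61 = -142417.26 N
Step 3: Total thrust F = 555849.0 + -142417.26 = 413431.7 N

413431.7


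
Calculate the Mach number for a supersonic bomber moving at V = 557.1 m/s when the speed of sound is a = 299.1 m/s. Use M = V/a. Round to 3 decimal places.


Step 1: M = V / a = 557.1 / 299.1
Step 2: M = 1.863

1.863


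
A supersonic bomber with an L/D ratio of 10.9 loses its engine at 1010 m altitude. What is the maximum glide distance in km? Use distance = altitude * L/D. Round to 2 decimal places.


Step 1: Glide distance = altitude * L/D = 1010 * 10.9 = 11009.0 m
Step 2: Convert to km: 11009.0 / 1000 = 11.01 km

11.01


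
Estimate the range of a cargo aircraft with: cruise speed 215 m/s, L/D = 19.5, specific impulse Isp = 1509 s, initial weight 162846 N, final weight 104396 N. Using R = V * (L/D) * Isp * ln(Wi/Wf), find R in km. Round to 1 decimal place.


Step 1: Coefficient = V * (L/D) * Isp = 215 * 19.5 * 1509 = 6326482.5 m
Step 2: Wi/Wf = 162846 / 104396 = 1.559887
Step 3: ln(1.559887) = 0.444614
Step 4: R = 6326482.5 * 0.444614 = 2812840.2 m = 2812.8 km

2812.8


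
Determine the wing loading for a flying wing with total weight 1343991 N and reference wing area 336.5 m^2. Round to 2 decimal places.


Step 1: Wing loading = W / S = 1343991 / 336.5
Step 2: Wing loading = 3994.03 N/m^2

3994.03


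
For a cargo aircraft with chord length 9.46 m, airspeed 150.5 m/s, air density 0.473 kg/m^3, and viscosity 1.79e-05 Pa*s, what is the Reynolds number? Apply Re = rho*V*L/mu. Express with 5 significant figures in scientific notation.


Step 1: Numerator = rho * V * L = 0.473 * 150.5 * 9.46 = 673.42429
Step 2: Re = 673.42429 / 1.79e-05
Step 3: Re = 3.7621e+07

3.7621e+07


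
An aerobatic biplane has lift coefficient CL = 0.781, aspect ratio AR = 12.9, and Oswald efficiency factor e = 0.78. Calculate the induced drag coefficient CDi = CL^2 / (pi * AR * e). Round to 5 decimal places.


Step 1: CL^2 = 0.781^2 = 0.609961
Step 2: pi * AR * e = 3.14159 * 12.9 * 0.78 = 31.610705
Step 3: CDi = 0.609961 / 31.610705 = 0.01930

0.01930


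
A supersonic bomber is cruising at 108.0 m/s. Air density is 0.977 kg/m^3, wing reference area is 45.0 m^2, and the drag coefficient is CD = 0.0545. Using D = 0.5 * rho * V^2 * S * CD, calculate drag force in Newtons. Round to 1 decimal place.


Step 1: Dynamic pressure q = 0.5 * 0.977 * 108.0^2 = 5697.864 Pa
Step 2: Drag D = q * S * CD = 5697.864 * 45.0 * 0.0545
Step 3: D = 13974.0 N

13974.0


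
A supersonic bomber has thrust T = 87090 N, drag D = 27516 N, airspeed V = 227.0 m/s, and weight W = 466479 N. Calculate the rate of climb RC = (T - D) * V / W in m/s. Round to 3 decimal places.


Step 1: Excess thrust = T - D = 87090 - 27516 = 59574 N
Step 2: Excess power = 59574 * 227.0 = 13523298.0 W
Step 3: RC = 13523298.0 / 466479 = 28.990 m/s

28.990


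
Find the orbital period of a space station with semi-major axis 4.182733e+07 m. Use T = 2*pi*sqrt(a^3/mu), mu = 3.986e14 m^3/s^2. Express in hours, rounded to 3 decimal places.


Step 1: a^3 / mu = 7.317798e+22 / 3.986e14 = 1.835875e+08
Step 2: sqrt(1.835875e+08) = 13549.4469 s
Step 3: T = 2*pi * 13549.4469 = 85133.69 s
Step 4: T in hours = 85133.69 / 3600 = 23.648 hours

23.648


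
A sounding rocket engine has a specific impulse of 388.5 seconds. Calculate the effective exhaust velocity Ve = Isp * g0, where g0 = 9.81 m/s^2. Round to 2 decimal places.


Step 1: Ve = Isp * g0 = 388.5 * 9.81
Step 2: Ve = 3811.19 m/s

3811.19


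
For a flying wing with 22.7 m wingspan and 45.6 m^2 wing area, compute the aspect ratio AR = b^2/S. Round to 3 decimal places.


Step 1: b^2 = 22.7^2 = 515.29
Step 2: AR = 515.29 / 45.6 = 11.300

11.300


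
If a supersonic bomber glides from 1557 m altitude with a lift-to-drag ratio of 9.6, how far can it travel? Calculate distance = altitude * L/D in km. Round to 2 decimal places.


Step 1: Glide distance = altitude * L/D = 1557 * 9.6 = 14947.2 m
Step 2: Convert to km: 14947.2 / 1000 = 14.95 km

14.95
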